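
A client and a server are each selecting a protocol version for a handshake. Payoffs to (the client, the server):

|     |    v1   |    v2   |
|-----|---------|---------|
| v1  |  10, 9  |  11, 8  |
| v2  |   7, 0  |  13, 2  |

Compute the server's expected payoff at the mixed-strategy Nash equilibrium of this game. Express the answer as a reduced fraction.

6

The client mixes with probability p on v1, chosen so the server is indifferent: 9p + 0(1−p) = 8p + 2(1−p) gives p = 2/3.
The server's expected payoff is 9·2/3 + 0·1/3 = 6.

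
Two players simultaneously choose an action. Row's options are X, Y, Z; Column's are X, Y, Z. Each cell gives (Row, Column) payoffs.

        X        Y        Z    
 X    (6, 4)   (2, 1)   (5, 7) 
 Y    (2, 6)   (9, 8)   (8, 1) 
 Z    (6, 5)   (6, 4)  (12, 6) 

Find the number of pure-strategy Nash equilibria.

2

Both Y: Row gets 9 (best alternative 6); Column gets 8 (best alternative 6). Neither deviates — NE.
Both Z: Row gets 12 (best alternative 8); Column gets 6 (best alternative 5). Neither deviates — NE.
Both X is not a NE: Column would switch to Z (7 > 4).
No other cell survives both best-response checks, so there are 2 pure NE.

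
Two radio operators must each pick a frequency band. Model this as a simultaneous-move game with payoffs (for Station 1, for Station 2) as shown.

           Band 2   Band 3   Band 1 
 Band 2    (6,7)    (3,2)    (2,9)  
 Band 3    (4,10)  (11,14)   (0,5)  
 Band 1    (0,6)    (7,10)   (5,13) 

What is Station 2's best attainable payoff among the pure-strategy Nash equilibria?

14

Both Band 3 is a pure NE (Station 1: 11 ≥ 7; Station 2: 14 ≥ 10). Station 2 gets 14.
Both Band 1 is a pure NE (Station 1: 5 ≥ 2; Station 2: 13 ≥ 10). Station 2 gets 13.
Every other cell has a profitable deviation for at least one player. Highest of {14, 13} is 14.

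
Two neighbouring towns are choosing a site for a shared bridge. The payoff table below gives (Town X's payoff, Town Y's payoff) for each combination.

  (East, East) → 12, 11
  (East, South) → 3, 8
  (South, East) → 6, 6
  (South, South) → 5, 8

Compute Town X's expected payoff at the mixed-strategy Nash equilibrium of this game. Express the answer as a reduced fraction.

21/4

Town Y mixes with probability q on East, chosen so Town X is indifferent: 12q + 3(1−q) = 6q + 5(1−q) gives q = 1/4.
Town X's expected payoff (from either row, since indifferent) is 12·1/4 + 3·3/4 = 21/4.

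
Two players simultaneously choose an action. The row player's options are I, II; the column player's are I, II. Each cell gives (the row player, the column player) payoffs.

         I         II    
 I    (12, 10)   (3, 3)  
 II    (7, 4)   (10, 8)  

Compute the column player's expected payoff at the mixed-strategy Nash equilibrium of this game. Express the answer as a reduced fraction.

68/11

The row player mixes with probability p on I, chosen so the column player is indifferent: 10p + 4(1−p) = 3p + 8(1−p) gives p = 4/11.
The column player's expected payoff is 10·4/11 + 4·7/11 = 68/11.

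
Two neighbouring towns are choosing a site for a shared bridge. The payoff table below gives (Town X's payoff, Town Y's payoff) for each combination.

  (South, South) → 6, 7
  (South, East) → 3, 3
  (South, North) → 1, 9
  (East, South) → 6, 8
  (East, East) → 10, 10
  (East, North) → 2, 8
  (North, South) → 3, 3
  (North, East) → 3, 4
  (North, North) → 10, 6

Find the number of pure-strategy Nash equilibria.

2

Both East: Town X gets 10 (best alternative 3); Town Y gets 10 (best alternative 8). Neither deviates — NE.
Both North: Town X gets 10 (best alternative 2); Town Y gets 6 (best alternative 4). Neither deviates — NE.
Both South is not a NE: Town Y would switch to North (9 > 7).
No other cell survives both best-response checks, so there are 2 pure NE.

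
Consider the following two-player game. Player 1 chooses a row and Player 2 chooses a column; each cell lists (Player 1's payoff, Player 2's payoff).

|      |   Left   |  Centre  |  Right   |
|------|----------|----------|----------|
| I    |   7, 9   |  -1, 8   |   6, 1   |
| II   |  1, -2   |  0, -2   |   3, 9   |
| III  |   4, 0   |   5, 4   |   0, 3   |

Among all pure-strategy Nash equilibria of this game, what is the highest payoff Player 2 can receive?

9

(I, Left) is a pure NE (Player 1: 7 ≥ 4; Player 2: 9 ≥ 8). Player 2 gets 9.
(III, Centre) is a pure NE (Player 1: 5 ≥ 0; Player 2: 4 ≥ 3). Player 2 gets 4.
Every other cell has a profitable deviation for at least one player. Highest of {9, 4} is 9.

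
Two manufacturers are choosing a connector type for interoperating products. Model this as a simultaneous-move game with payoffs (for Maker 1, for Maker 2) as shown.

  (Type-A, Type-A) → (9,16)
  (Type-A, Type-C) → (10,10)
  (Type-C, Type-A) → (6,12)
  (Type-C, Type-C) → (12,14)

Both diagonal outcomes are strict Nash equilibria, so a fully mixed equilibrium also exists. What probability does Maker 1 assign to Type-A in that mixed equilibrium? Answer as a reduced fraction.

1/4

Maker 1's mix p on Type-A must make Maker 2 indifferent between Type-A and Type-C.
Maker 2's payoff from Type-A: 16p + 12(1−p). From Type-C: 10p + 14(1−p).
Set equal: 6p = 2(1−p) → p = 2/8 = 1/4.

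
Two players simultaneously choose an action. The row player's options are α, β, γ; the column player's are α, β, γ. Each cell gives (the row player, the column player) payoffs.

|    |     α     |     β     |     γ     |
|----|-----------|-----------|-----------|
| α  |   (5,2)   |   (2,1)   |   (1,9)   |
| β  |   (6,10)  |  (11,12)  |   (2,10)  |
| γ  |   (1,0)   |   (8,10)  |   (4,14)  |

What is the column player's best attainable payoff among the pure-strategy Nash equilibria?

14

Both β is a pure NE (the row player: 11 ≥ 8; the column player: 12 ≥ 10). The column player gets 12.
Both γ is a pure NE (the row player: 4 ≥ 2; the column player: 14 ≥ 10). The column player gets 14.
Every other cell has a profitable deviation for at least one player. Highest of {12, 14} is 14.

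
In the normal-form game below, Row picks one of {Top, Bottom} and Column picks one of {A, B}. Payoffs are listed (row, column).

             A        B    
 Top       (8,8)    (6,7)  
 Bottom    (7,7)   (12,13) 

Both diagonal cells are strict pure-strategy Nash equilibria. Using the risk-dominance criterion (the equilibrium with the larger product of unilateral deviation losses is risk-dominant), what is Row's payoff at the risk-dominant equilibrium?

At (Top, A): Row loses 8 − 7 = 1 by deviating; Column loses 8 − 7 = 1. Product = 1·1 = 1.
At (Bottom, B): Row loses 12 − 6 = 6 by deviating; Column loses 13 − 7 = 6. Product = 6·6 = 36.
36 > 1, so (Bottom, B) is risk-dominant. Row's payoff there is 12.

12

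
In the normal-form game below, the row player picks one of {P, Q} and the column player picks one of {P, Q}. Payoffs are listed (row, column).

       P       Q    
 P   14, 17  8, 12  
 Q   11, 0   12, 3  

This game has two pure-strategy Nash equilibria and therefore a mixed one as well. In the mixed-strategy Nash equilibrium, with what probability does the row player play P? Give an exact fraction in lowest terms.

3/8

The row player's mix p on P must make the column player indifferent between P and Q.
The column player's payoff from P: 17p + 0(1−p). From Q: 12p + 3(1−p).
Set equal: 5p = 3(1−p) → p = 3/8.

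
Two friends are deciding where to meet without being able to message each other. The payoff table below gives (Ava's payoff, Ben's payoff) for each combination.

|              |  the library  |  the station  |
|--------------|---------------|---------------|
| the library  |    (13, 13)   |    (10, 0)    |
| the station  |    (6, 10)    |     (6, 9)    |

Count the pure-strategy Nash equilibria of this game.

1

Both the library: Ava gets 13 (best alternative 6); Ben gets 13 (best alternative 0). Neither deviates — NE.
Both the station is not a NE: Ava would switch to the library (10 > 6).
No other cell survives both best-response checks, so there is 1 pure NE.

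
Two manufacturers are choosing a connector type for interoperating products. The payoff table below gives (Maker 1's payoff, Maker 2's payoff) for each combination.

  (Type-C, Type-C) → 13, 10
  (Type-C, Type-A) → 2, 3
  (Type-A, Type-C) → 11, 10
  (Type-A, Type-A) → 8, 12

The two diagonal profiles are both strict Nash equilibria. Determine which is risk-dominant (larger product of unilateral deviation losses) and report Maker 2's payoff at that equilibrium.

10

At both Type-C: Maker 1 loses 13 − 11 = 2 by deviating; Maker 2 loses 10 − 3 = 7. Product = 2·7 = 14.
At both Type-A: Maker 1 loses 8 − 2 = 6 by deviating; Maker 2 loses 12 − 10 = 2. Product = 6·2 = 12.
14 > 12, so both Type-C is risk-dominant. Maker 2's payoff there is 10.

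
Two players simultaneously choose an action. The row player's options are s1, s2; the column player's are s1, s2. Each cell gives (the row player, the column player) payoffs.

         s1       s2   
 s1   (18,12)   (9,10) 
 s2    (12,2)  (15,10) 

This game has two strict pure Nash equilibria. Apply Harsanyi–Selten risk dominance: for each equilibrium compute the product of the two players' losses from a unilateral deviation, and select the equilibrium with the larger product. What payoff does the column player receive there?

At both s1: the row player loses 18 − 12 = 6 by deviating; the column player loses 12 − 10 = 2. Product = 6·2 = 12.
At both s2: the row player loses 15 − 9 = 6 by deviating; the column player loses 10 − 2 = 8. Product = 6·8 = 48.
48 > 12, so both s2 is risk-dominant. The column player's payoff there is 10.

10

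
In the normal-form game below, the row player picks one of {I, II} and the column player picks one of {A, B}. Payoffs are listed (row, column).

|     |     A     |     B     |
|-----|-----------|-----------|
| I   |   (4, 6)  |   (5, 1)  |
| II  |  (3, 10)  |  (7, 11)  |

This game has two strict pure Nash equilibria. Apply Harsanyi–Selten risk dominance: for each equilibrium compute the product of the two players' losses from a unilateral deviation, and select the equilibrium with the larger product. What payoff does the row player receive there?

4

At (I, A): the row player loses 4 − 3 = 1 by deviating; the column player loses 6 − 1 = 5. Product = 1·5 = 5.
At (II, B): the row player loses 7 − 5 = 2 by deviating; the column player loses 11 − 10 = 1. Product = 2·1 = 2.
5 > 2, so (I, A) is risk-dominant. The row player's payoff there is 4.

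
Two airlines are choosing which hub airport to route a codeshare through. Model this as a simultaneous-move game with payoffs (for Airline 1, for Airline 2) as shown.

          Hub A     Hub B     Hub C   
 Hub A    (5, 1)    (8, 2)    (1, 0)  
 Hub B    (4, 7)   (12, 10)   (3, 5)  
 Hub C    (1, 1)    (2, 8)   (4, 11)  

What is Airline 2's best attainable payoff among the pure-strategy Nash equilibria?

11

Both Hub B is a pure NE (Airline 1: 12 ≥ 8; Airline 2: 10 ≥ 7). Airline 2 gets 10.
Both Hub C is a pure NE (Airline 1: 4 ≥ 3; Airline 2: 11 ≥ 8). Airline 2 gets 11.
Every other cell has a profitable deviation for at least one player. Highest of {10, 11} is 11.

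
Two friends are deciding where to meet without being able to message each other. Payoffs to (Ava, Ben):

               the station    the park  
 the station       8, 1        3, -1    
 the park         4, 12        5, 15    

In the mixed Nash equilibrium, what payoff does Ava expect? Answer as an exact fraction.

Ben mixes with probability q on the station, chosen so Ava is indifferent: 8q + 3(1−q) = 4q + 5(1−q) gives q = 1/3.
Ava's expected payoff (from either row, since indifferent) is 8·1/3 + 3·2/3 = 14/3.

14/3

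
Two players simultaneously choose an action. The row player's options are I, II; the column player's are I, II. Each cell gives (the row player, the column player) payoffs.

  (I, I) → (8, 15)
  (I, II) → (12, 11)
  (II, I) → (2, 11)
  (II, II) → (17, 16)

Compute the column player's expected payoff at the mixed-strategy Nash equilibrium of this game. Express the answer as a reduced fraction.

119/9

The row player mixes with probability p on I, chosen so the column player is indifferent: 15p + 11(1−p) = 11p + 16(1−p) gives p = 5/9.
The column player's expected payoff is 15·5/9 + 11·4/9 = 119/9.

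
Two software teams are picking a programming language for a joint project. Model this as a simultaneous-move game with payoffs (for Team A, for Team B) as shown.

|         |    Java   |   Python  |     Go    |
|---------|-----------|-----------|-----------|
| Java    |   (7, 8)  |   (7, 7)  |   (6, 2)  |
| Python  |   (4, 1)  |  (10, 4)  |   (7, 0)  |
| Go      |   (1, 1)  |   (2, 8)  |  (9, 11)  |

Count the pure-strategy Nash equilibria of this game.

3

Both Java: Team A gets 7 (best alternative 4); Team B gets 8 (best alternative 7). Neither deviates — NE.
Both Python: Team A gets 10 (best alternative 7); Team B gets 4 (best alternative 1). Neither deviates — NE.
Both Go: Team A gets 9 (best alternative 7); Team B gets 11 (best alternative 8). Neither deviates — NE.
(Go, Python) is not a NE: Team A would switch to Python (10 > 2).
No other cell survives both best-response checks, so there are 3 pure NE.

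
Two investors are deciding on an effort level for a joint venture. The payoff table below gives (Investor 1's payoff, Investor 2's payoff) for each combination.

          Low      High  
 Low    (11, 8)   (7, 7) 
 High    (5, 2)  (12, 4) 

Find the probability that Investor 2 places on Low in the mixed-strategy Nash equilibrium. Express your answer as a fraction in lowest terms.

Investor 2's mix q on Low must make Investor 1 indifferent between Low and High.
Investor 1's payoff from Low: 11q + 7(1−q). From High: 5q + 12(1−q).
Set equal: 6q = 5(1−q) → q = 5/11.

5/11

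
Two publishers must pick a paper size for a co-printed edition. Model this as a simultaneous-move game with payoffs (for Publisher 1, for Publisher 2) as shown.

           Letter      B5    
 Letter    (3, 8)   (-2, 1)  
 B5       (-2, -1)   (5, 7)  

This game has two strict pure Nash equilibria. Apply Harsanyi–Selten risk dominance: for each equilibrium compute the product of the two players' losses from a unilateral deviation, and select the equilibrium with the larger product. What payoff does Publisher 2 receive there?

At both Letter: Publisher 1 loses 3 − (-2) = 5 by deviating; Publisher 2 loses 8 − 1 = 7. Product = 5·7 = 35.
At both B5: Publisher 1 loses 5 − (-2) = 7 by deviating; Publisher 2 loses 7 − (-1) = 8. Product = 7·8 = 56.
56 > 35, so both B5 is risk-dominant. Publisher 2's payoff there is 7.

7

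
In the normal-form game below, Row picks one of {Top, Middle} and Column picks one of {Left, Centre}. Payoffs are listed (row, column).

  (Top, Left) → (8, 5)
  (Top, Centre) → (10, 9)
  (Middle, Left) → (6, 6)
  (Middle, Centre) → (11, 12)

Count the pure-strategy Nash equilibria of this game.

(Middle, Centre): Row gets 11 (best alternative 10); Column gets 12 (best alternative 6). Neither deviates — NE.
(Top, Left) is not a NE: Column would switch to Centre (9 > 5).
No other cell survives both best-response checks, so there is 1 pure NE.

1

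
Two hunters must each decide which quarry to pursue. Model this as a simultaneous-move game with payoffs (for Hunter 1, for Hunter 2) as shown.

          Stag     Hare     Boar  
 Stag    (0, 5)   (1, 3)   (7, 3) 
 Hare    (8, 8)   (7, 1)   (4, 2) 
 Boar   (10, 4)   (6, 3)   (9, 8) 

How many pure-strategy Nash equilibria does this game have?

1

Both Boar: Hunter 1 gets 9 (best alternative 7); Hunter 2 gets 8 (best alternative 4). Neither deviates — NE.
Both Stag is not a NE: Hunter 1 would switch to Boar (10 > 0).
No other cell survives both best-response checks, so there is 1 pure NE.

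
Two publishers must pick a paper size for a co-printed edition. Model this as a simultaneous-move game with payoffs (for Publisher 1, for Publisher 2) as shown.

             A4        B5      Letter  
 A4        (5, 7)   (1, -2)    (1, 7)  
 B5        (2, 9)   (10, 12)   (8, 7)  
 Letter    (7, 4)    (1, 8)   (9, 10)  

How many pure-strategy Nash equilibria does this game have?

2

Both B5: Publisher 1 gets 10 (best alternative 1); Publisher 2 gets 12 (best alternative 9). Neither deviates — NE.
Both Letter: Publisher 1 gets 9 (best alternative 8); Publisher 2 gets 10 (best alternative 8). Neither deviates — NE.
Both A4 is not a NE: Publisher 1 would switch to Letter (7 > 5).
No other cell survives both best-response checks, so there are 2 pure NE.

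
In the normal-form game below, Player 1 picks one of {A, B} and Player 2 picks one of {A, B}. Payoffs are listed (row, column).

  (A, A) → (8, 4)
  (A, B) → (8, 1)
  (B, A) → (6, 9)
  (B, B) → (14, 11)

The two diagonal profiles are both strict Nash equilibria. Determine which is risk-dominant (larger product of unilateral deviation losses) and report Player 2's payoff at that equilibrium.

At both A: Player 1 loses 8 − 6 = 2 by deviating; Player 2 loses 4 − 1 = 3. Product = 2·3 = 6.
At both B: Player 1 loses 14 − 8 = 6 by deviating; Player 2 loses 11 − 9 = 2. Product = 6·2 = 12.
12 > 6, so both B is risk-dominant. Player 2's payoff there is 11.

11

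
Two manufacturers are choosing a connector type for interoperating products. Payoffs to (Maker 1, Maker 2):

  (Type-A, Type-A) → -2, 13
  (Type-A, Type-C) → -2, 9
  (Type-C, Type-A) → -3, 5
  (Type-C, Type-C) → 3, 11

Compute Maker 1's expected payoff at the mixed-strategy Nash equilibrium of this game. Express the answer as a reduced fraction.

Maker 2 mixes with probability q on Type-A, chosen so Maker 1 is indifferent: (-2)q + (-2)(1−q) = (-3)q + 3(1−q) gives q = 5/6.
Maker 1's expected payoff (from either row, since indifferent) is (-2)·5/6 + (-2)·1/6 = -2.

-2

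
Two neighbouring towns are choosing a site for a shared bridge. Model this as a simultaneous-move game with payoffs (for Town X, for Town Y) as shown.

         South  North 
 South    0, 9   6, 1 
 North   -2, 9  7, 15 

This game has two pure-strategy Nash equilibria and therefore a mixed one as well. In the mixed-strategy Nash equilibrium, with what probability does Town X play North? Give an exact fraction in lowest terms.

Town X's mix p on South must make Town Y indifferent between South and North.
Town Y's payoff from South: 9p + 9(1−p). From North: 1p + 15(1−p).
Set equal: 8p = 6(1−p) → p = 6/14 = 3/7.
Probability on North is 1 − 3/7 = 4/7.

4/7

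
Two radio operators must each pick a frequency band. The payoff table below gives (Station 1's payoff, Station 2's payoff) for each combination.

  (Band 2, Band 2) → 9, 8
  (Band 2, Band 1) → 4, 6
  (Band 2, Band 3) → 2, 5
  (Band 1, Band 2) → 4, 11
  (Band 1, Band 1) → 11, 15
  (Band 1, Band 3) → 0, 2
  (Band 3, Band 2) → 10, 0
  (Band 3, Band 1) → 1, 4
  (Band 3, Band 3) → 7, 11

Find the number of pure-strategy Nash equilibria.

Both Band 1: Station 1 gets 11 (best alternative 4); Station 2 gets 15 (best alternative 11). Neither deviates — NE.
Both Band 3: Station 1 gets 7 (best alternative 2); Station 2 gets 11 (best alternative 4). Neither deviates — NE.
Both Band 2 is not a NE: Station 1 would switch to Band 3 (10 > 9).
No other cell survives both best-response checks, so there are 2 pure NE.

2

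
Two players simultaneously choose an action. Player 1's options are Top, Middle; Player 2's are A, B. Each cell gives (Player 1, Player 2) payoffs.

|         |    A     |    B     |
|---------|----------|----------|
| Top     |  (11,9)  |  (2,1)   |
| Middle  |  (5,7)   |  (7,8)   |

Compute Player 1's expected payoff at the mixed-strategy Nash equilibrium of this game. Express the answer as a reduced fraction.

67/11

Player 2 mixes with probability q on A, chosen so Player 1 is indifferent: 11q + 2(1−q) = 5q + 7(1−q) gives q = 5/11.
Player 1's expected payoff (from either row, since indifferent) is 11·5/11 + 2·6/11 = 67/11.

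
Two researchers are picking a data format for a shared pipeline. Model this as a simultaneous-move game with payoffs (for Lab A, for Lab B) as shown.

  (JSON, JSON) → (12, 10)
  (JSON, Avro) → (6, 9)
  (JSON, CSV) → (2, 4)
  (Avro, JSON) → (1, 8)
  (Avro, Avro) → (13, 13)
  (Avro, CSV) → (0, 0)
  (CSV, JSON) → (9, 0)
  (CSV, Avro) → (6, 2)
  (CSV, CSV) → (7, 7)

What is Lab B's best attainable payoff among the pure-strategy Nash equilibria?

Both JSON is a pure NE (Lab A: 12 ≥ 9; Lab B: 10 ≥ 9). Lab B gets 10.
Both Avro is a pure NE (Lab A: 13 ≥ 6; Lab B: 13 ≥ 8). Lab B gets 13.
Both CSV is a pure NE (Lab A: 7 ≥ 2; Lab B: 7 ≥ 2). Lab B gets 7.
Every other cell has a profitable deviation for at least one player. Highest of {10, 13, 7} is 13.

13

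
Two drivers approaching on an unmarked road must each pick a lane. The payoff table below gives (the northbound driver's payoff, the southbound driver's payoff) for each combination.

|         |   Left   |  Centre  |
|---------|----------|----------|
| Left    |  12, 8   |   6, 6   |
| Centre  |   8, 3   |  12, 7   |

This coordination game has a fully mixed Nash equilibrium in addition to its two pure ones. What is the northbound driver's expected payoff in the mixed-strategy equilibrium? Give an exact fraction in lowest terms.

The southbound driver mixes with probability q on Left, chosen so the northbound driver is indifferent: 12q + 6(1−q) = 8q + 12(1−q) gives q = 3/5.
The northbound driver's expected payoff (from either row, since indifferent) is 12·3/5 + 6·2/5 = 48/5.

48/5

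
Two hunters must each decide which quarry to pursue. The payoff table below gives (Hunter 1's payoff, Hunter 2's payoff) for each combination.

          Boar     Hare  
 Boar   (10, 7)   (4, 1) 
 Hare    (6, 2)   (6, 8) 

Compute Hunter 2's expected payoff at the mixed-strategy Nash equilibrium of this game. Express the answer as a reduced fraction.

9/2

Hunter 1 mixes with probability p on Boar, chosen so Hunter 2 is indifferent: 7p + 2(1−p) = 1p + 8(1−p) gives p = 1/2.
Hunter 2's expected payoff is 7·1/2 + 2·1/2 = 9/2.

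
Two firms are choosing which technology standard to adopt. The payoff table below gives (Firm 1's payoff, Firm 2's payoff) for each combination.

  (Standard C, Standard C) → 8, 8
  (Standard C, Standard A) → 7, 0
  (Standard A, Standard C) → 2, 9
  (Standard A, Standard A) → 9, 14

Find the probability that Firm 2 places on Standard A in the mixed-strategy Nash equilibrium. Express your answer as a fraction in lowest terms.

3/4

Firm 2's mix q on Standard C must make Firm 1 indifferent between Standard C and Standard A.
Firm 1's payoff from Standard C: 8q + 7(1−q). From Standard A: 2q + 9(1−q).
Set equal: 6q = 2(1−q) → q = 2/8 = 1/4.
Probability on Standard A is 1 − 1/4 = 3/4.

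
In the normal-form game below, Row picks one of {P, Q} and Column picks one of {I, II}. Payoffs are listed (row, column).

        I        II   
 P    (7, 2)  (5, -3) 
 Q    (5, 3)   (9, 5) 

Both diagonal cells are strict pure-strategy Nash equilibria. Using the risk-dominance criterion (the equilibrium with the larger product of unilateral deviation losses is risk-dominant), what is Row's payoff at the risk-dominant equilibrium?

7

At (P, I): Row loses 7 − 5 = 2 by deviating; Column loses 2 − (-3) = 5. Product = 2·5 = 10.
At (Q, II): Row loses 9 − 5 = 4 by deviating; Column loses 5 − 3 = 2. Product = 4·2 = 8.
10 > 8, so (P, I) is risk-dominant. Row's payoff there is 7.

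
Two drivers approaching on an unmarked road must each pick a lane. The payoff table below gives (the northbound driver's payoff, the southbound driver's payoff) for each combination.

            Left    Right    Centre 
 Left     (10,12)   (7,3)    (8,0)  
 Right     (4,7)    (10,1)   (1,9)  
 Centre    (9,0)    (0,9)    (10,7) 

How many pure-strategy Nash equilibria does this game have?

1

Both Left: the northbound driver gets 10 (best alternative 9); the southbound driver gets 12 (best alternative 3). Neither deviates — NE.
Both Right is not a NE: the southbound driver would switch to Centre (9 > 1).
No other cell survives both best-response checks, so there is 1 pure NE.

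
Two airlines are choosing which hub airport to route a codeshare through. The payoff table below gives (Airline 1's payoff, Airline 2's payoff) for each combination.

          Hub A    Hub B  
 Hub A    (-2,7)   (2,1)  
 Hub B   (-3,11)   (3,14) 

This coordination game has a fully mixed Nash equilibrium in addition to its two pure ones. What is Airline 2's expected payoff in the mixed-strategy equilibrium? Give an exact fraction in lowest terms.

29/3

Airline 1 mixes with probability p on Hub A, chosen so Airline 2 is indifferent: 7p + 11(1−p) = 1p + 14(1−p) gives p = 1/3.
Airline 2's expected payoff is 7·1/3 + 11·2/3 = 29/3.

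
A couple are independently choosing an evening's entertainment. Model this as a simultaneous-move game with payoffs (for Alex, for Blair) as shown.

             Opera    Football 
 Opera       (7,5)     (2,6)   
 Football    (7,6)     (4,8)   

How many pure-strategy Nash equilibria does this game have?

Both Football: Alex gets 4 (best alternative 2); Blair gets 8 (best alternative 6). Neither deviates — NE.
Both Opera is not a NE: Blair would switch to Football (6 > 5).
No other cell survives both best-response checks, so there is 1 pure NE.

1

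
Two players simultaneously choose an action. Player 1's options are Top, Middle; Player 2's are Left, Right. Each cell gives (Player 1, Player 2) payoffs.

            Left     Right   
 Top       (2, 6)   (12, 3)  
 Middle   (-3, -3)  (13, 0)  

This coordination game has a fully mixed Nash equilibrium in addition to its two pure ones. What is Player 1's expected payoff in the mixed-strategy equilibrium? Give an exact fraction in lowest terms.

Player 2 mixes with probability q on Left, chosen so Player 1 is indifferent: 2q + 12(1−q) = (-3)q + 13(1−q) gives q = 1/6.
Player 1's expected payoff (from either row, since indifferent) is 2·1/6 + 12·5/6 = 31/3.

31/3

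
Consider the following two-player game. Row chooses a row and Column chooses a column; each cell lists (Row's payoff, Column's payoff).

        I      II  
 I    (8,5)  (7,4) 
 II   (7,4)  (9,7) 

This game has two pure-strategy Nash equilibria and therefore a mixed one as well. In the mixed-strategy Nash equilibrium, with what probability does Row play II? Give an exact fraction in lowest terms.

Row's mix p on I must make Column indifferent between I and II.
Column's payoff from I: 5p + 4(1−p). From II: 4p + 7(1−p).
Set equal: 1p = 3(1−p) → p = 3/4.
Probability on II is 1 − 3/4 = 1/4.

1/4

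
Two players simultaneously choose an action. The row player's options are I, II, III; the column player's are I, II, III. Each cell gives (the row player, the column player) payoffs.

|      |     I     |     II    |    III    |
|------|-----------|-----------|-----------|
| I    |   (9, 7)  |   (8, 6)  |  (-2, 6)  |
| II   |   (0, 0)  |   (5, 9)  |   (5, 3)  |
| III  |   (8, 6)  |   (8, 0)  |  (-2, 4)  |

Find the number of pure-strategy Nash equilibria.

1

Both I: the row player gets 9 (best alternative 8); the column player gets 7 (best alternative 6). Neither deviates — NE.
Both II is not a NE: the row player would switch to I (8 > 5).
No other cell survives both best-response checks, so there is 1 pure NE.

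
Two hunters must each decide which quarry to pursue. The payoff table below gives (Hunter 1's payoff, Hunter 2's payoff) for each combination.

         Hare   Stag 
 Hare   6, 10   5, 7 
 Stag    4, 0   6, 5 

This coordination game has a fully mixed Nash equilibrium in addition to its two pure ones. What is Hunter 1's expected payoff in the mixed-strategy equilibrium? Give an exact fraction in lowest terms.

Hunter 2 mixes with probability q on Hare, chosen so Hunter 1 is indifferent: 6q + 5(1−q) = 4q + 6(1−q) gives q = 1/3.
Hunter 1's expected payoff (from either row, since indifferent) is 6·1/3 + 5·2/3 = 16/3.

16/3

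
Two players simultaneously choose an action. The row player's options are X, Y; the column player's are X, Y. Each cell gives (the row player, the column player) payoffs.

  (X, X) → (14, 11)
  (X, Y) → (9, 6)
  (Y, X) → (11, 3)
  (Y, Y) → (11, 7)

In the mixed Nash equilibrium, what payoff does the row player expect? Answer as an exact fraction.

The column player mixes with probability q on X, chosen so the row player is indifferent: 14q + 9(1−q) = 11q + 11(1−q) gives q = 2/5.
The row player's expected payoff (from either row, since indifferent) is 14·2/5 + 9·3/5 = 11.

11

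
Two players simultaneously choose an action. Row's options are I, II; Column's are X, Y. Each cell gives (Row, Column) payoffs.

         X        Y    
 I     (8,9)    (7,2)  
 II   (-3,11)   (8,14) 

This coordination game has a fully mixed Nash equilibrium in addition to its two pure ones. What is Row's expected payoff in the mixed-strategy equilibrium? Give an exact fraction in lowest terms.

Column mixes with probability q on X, chosen so Row is indifferent: 8q + 7(1−q) = (-3)q + 8(1−q) gives q = 1/12.
Row's expected payoff (from either row, since indifferent) is 8·1/12 + 7·11/12 = 85/12.

85/12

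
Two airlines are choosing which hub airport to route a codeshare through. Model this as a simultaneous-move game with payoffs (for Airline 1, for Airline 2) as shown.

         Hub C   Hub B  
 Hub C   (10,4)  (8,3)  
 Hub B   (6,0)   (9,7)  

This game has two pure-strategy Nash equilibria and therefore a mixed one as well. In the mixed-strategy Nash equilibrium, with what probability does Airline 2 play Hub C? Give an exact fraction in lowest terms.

1/5

Airline 2's mix q on Hub C must make Airline 1 indifferent between Hub C and Hub B.
Airline 1's payoff from Hub C: 10q + 8(1−q). From Hub B: 6q + 9(1−q).
Set equal: 4q = 1(1−q) → q = 1/5.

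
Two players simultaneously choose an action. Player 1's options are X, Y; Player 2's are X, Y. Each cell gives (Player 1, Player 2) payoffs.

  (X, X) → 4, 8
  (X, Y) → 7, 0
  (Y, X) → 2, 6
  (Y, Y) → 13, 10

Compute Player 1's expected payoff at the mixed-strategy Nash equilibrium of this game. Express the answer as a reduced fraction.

Player 2 mixes with probability q on X, chosen so Player 1 is indifferent: 4q + 7(1−q) = 2q + 13(1−q) gives q = 3/4.
Player 1's expected payoff (from either row, since indifferent) is 4·3/4 + 7·1/4 = 19/4.

19/4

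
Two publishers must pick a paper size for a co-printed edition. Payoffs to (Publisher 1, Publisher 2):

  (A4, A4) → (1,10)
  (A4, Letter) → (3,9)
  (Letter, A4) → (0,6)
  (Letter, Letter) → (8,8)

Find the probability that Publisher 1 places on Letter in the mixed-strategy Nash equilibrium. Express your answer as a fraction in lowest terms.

Publisher 1's mix p on A4 must make Publisher 2 indifferent between A4 and Letter.
Publisher 2's payoff from A4: 10p + 6(1−p). From Letter: 9p + 8(1−p).
Set equal: 1p = 2(1−p) → p = 2/3.
Probability on Letter is 1 − 2/3 = 1/3.

1/3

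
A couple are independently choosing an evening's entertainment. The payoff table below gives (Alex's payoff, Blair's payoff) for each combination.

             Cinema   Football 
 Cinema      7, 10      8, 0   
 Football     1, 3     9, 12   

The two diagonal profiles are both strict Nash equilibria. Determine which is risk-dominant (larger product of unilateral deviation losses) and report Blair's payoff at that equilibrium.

At both Cinema: Alex loses 7 − 1 = 6 by deviating; Blair loses 10 − 0 = 10. Product = 6·10 = 60.
At both Football: Alex loses 9 − 8 = 1 by deviating; Blair loses 12 − 3 = 9. Product = 1·9 = 9.
60 > 9, so both Cinema is risk-dominant. Blair's payoff there is 10.

10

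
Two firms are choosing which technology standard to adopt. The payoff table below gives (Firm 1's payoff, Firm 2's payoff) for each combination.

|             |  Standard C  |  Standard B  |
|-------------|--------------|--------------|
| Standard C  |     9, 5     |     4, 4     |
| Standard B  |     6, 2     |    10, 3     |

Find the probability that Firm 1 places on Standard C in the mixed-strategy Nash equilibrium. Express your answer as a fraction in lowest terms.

Firm 1's mix p on Standard C must make Firm 2 indifferent between Standard C and Standard B.
Firm 2's payoff from Standard C: 5p + 2(1−p). From Standard B: 4p + 3(1−p).
Set equal: 1p = 1(1−p) → p = 1/2.

1/2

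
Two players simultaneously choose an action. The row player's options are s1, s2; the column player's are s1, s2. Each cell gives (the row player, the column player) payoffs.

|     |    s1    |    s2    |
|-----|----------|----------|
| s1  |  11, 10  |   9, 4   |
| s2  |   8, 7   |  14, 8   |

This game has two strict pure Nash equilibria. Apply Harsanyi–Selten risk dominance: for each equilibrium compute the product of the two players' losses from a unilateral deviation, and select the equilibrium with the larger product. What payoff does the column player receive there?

At both s1: the row player loses 11 − 8 = 3 by deviating; the column player loses 10 − 4 = 6. Product = 3·6 = 18.
At both s2: the row player loses 14 − 9 = 5 by deviating; the column player loses 8 − 7 = 1. Product = 5·1 = 5.
18 > 5, so both s1 is risk-dominant. The column player's payoff there is 10.

10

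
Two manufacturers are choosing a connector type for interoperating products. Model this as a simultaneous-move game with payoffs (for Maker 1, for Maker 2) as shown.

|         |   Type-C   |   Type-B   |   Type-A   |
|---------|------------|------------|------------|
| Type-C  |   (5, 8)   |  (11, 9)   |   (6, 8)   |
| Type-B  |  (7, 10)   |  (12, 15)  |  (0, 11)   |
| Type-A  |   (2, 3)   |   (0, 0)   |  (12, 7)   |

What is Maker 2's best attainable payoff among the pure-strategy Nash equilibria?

15

Both Type-B is a pure NE (Maker 1: 12 ≥ 11; Maker 2: 15 ≥ 11). Maker 2 gets 15.
Both Type-A is a pure NE (Maker 1: 12 ≥ 6; Maker 2: 7 ≥ 3). Maker 2 gets 7.
Every other cell has a profitable deviation for at least one player. Highest of {15, 7} is 15.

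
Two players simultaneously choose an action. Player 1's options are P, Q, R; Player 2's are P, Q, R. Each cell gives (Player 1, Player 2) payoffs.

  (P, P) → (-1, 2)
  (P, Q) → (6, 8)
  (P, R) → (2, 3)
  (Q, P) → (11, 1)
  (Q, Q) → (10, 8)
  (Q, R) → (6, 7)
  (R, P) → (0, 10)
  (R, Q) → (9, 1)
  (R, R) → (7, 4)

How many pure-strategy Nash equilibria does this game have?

Both Q: Player 1 gets 10 (best alternative 9); Player 2 gets 8 (best alternative 7). Neither deviates — NE.
Both R is not a NE: Player 2 would switch to P (10 > 4).
No other cell survives both best-response checks, so there is 1 pure NE.

1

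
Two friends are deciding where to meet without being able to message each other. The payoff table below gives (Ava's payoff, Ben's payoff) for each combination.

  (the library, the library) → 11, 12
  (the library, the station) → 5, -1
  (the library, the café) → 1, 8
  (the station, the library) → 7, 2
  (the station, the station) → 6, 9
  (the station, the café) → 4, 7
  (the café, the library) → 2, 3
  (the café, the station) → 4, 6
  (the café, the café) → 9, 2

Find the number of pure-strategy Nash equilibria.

Both the library: Ava gets 11 (best alternative 7); Ben gets 12 (best alternative 8). Neither deviates — NE.
Both the station: Ava gets 6 (best alternative 5); Ben gets 9 (best alternative 7). Neither deviates — NE.
Both the café is not a NE: Ben would switch to the station (6 > 2).
No other cell survives both best-response checks, so there are 2 pure NE.

2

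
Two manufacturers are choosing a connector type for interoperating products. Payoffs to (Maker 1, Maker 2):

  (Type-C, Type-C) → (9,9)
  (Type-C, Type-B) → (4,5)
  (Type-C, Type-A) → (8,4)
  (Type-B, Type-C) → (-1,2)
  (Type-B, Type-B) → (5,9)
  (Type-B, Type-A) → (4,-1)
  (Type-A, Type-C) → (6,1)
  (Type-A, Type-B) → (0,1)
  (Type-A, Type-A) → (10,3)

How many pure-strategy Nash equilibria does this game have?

Both Type-C: Maker 1 gets 9 (best alternative 6); Maker 2 gets 9 (best alternative 5). Neither deviates — NE.
Both Type-B: Maker 1 gets 5 (best alternative 4); Maker 2 gets 9 (best alternative 2). Neither deviates — NE.
Both Type-A: Maker 1 gets 10 (best alternative 8); Maker 2 gets 3 (best alternative 1). Neither deviates — NE.
(Type-A, Type-C) is not a NE: Maker 1 would switch to Type-C (9 > 6).
No other cell survives both best-response checks, so there are 3 pure NE.

3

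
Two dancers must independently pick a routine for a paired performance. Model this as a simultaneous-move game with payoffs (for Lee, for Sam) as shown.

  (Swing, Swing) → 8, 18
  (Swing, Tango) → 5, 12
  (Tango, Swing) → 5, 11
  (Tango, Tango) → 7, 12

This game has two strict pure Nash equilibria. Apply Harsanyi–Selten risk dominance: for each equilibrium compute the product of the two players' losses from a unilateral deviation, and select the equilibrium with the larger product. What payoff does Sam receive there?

18

At both Swing: Lee loses 8 − 5 = 3 by deviating; Sam loses 18 − 12 = 6. Product = 3·6 = 18.
At both Tango: Lee loses 7 − 5 = 2 by deviating; Sam loses 12 − 11 = 1. Product = 2·1 = 2.
18 > 2, so both Swing is risk-dominant. Sam's payoff there is 18.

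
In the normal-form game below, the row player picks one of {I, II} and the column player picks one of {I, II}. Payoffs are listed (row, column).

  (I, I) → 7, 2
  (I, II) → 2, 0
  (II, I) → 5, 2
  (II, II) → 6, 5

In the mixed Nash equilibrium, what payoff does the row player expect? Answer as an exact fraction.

16/3

The column player mixes with probability q on I, chosen so the row player is indifferent: 7q + 2(1−q) = 5q + 6(1−q) gives q = 2/3.
The row player's expected payoff (from either row, since indifferent) is 7·2/3 + 2·1/3 = 16/3.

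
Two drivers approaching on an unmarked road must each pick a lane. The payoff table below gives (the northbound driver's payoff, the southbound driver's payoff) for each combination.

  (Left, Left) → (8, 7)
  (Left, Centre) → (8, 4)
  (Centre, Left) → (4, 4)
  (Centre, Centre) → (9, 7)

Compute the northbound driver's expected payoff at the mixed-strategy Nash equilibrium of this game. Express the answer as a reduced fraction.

The southbound driver mixes with probability q on Left, chosen so the northbound driver is indifferent: 8q + 8(1−q) = 4q + 9(1−q) gives q = 1/5.
The northbound driver's expected payoff (from either row, since indifferent) is 8·1/5 + 8·4/5 = 8.

8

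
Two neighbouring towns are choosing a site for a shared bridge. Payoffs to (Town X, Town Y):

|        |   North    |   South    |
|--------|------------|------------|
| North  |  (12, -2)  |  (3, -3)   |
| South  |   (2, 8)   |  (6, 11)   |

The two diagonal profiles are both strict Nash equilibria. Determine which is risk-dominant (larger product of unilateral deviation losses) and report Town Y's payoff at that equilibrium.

-2

At both North: Town X loses 12 − 2 = 10 by deviating; Town Y loses -2 − (-3) = 1. Product = 10·1 = 10.
At both South: Town X loses 6 − 3 = 3 by deviating; Town Y loses 11 − 8 = 3. Product = 3·3 = 9.
10 > 9, so both North is risk-dominant. Town Y's payoff there is -2.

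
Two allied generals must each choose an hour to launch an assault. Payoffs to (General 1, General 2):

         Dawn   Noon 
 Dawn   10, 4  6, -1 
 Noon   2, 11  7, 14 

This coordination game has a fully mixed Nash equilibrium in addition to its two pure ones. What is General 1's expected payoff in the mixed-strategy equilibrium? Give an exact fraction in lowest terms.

General 2 mixes with probability q on Dawn, chosen so General 1 is indifferent: 10q + 6(1−q) = 2q + 7(1−q) gives q = 1/9.
General 1's expected payoff (from either row, since indifferent) is 10·1/9 + 6·8/9 = 58/9.

58/9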